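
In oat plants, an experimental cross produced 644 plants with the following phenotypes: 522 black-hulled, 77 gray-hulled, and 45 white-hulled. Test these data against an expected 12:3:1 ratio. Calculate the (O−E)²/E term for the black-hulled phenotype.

3.149

Total ratio parts = 16. Expected numbers out of 644:
  black-hulled: 644 × 12/16 = 483
  gray-hulled: 644 × 3/16 = 120.75
  white-hulled: 644 × 1/16 = 40.25
Contribution of black-hulled: (522 − 483)² / 483 = 3.1491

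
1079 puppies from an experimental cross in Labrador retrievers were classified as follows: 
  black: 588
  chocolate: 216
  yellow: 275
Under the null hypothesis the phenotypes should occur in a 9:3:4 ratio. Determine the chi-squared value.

The 9:3:4 ratio has 16 parts, so with N = 1079 the expected counts are:
  black: 1079 × 9/16 = 606.9375
  chocolate: 1079 × 3/16 = 202.3125
  yellow: 1079 × 4/16 = 269.75
χ² = Σ (O − E)² / E
  black: (588 − 606.9375)² / 606.9375 = 0.5909
  chocolate: (216 − 202.3125)² / 202.3125 = 0.9260
  yellow: (275 − 269.75)² / 269.75 = 0.1022
χ² = 0.5909 + 0.9260 + 0.1022 = 1.6191 ≈ 1.619

1.619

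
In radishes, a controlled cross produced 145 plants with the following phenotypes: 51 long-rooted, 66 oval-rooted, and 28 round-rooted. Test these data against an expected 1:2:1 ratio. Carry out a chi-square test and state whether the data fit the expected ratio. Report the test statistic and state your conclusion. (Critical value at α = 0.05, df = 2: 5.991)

8.462; not consistent

Under the 1:2:1 hypothesis (Σ ratio = 4, N = 145):
  long-rooted: 145 × 1/4 = 36.25
  oval-rooted: 145 × 2/4 = 72.5
  round-rooted: 145 × 1/4 = 36.25
χ² = Σ (O − E)² / E
  long-rooted: (51 − 36.25)² / 36.25 = 6.0017
  oval-rooted: (66 − 72.5)² / 72.5 = 0.5828
  round-rooted: (28 − 36.25)² / 36.25 = 1.8776
χ² = 6.0017 + 0.5828 + 1.8776 = 8.4621 ≈ 8.462
Degrees of freedom = 3 − 1 = 2; critical value at α = 0.05 is 5.991.
Since 8.462 > 5.991, we reject the null hypothesis — the data do not fit the 1:2:1 ratio.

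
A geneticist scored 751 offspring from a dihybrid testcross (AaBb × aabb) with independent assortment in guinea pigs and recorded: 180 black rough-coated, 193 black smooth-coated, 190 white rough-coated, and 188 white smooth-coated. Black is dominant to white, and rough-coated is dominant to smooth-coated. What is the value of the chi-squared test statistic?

A dihybrid testcross with independent assortment gives a 1:1:1:1 ratio.
Under the 1:1:1:1 hypothesis (Σ ratio = 4, N = 751):
  black rough-coated: 751 × 1/4 = 187.75
  black smooth-coated: 751 × 1/4 = 187.75
  white rough-coated: 751 × 1/4 = 187.75
  white smooth-coated: 751 × 1/4 = 187.75
χ² = Σ (O − E)² / E
  black rough-coated: (180 − 187.75)² / 187.75 = 0.3199
  black smooth-coated: (193 − 187.75)² / 187.75 = 0.1468
  white rough-coated: (190 − 187.75)² / 187.75 = 0.0270
  white smooth-coated: (188 − 187.75)² / 187.75 = 0.0003
χ² = 0.3199 + 0.1468 + 0.0270 + 0.0003 = 0.494

0.494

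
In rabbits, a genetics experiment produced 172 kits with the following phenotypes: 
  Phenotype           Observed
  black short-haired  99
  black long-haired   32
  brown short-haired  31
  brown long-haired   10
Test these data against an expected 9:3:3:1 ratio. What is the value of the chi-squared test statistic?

The 9:3:3:1 ratio has 16 parts, so with N = 172 the expected counts are:
  black short-haired: 172 × 9/16 = 96.75
  black long-haired: 172 × 3/16 = 32.25
  brown short-haired: 172 × 3/16 = 32.25
  brown long-haired: 172 × 1/16 = 10.75
χ² = Σ (O − E)² / E
  black short-haired: (99 − 96.75)² / 96.75 = 0.0523
  black long-haired: (32 − 32.25)² / 32.25 = 0.0019
  brown short-haired: (31 − 32.25)² / 32.25 = 0.0484
  brown long-haired: (10 − 10.75)² / 10.75 = 0.0523
χ² = 0.0523 + 0.0019 + 0.0484 + 0.0523 = 0.1549 ≈ 0.155

0.155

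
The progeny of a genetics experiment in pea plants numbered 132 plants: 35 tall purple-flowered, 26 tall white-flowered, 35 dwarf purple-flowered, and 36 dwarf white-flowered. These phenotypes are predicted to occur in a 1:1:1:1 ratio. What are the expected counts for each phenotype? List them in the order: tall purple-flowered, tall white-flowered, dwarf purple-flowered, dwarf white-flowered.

33, 33, 33, 33

Expected counts for N = 132 under a 1:1:1:1 ratio (total parts = 4):
  tall purple-flowered: 132 × 1/4 = 33
  tall white-flowered: 132 × 1/4 = 33
  dwarf purple-flowered: 132 × 1/4 = 33
  dwarf white-flowered: 132 × 1/4 = 33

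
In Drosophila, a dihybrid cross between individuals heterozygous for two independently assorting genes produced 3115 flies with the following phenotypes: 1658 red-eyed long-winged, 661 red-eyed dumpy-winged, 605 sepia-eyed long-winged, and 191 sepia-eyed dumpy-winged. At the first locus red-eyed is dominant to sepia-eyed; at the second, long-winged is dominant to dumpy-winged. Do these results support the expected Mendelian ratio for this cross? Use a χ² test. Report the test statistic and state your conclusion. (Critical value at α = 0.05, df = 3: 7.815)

A dihybrid F₂ with independent assortment and complete dominance at both loci gives a 9:3:3:1 phenotypic ratio.
The 9:3:3:1 ratio has 16 parts, so with N = 3115 the expected counts are:
  red-eyed long-winged: 3115 × 9/16 = 1752.1875
  red-eyed dumpy-winged: 3115 × 3/16 = 584.0625
  sepia-eyed long-winged: 3115 × 3/16 = 584.0625
  sepia-eyed dumpy-winged: 3115 × 1/16 = 194.6875
χ² = Σ (O − E)² / E
  red-eyed long-winged: (1658 − 1752.1875)² / 1752.1875 = 5.0630
  red-eyed dumpy-winged: (661 − 584.0625)² / 584.0625 = 10.1348
  sepia-eyed long-winged: (605 − 584.0625)² / 584.0625 = 0.7506
  sepia-eyed dumpy-winged: (191 − 194.6875)² / 194.6875 = 0.0698
χ² = 5.0630 + 10.1348 + 0.7506 + 0.0698 = 16.0182 ≈ 16.018
Degrees of freedom = 4 − 1 = 3; critical value at α = 0.05 is 7.815.
Since 16.018 > 7.815, we reject the null hypothesis — the data do not fit the 9:3:3:1 ratio.

16.018; not consistent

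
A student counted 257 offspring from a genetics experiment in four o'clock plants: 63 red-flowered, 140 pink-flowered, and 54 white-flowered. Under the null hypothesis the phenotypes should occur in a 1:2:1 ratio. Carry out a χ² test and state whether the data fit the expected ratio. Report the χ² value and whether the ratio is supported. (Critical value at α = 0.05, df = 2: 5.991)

Under the 1:2:1 hypothesis (Σ ratio = 4, N = 257):
  red-flowered: 257 × 1/4 = 64.25
  pink-flowered: 257 × 2/4 = 128.5
  white-flowered: 257 × 1/4 = 64.25
χ² = Σ (O − E)² / E
  red-flowered: (63 − 64.25)² / 64.25 = 0.0243
  pink-flowered: (140 − 128.5)² / 128.5 = 1.0292
  white-flowered: (54 − 64.25)² / 64.25 = 1.6352
χ² = 0.0243 + 1.0292 + 1.6352 = 2.6887 ≈ 2.689
Degrees of freedom = 3 − 1 = 2; critical value at α = 0.05 is 5.991.
Since 2.689 < 5.991, we fail to reject the null hypothesis — the data are consistent with the 1:2:1 ratio.

2.689; consistent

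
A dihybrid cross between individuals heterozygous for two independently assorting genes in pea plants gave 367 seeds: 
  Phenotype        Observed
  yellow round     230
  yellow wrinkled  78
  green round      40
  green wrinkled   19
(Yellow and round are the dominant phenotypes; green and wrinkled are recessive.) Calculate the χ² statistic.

16.656

A dihybrid F₂ with independent assortment and complete dominance at both loci gives a 9:3:3:1 phenotypic ratio.
Under the 9:3:3:1 hypothesis (Σ ratio = 16, N = 367):
  yellow round: 367 × 9/16 = 206.4375
  yellow wrinkled: 367 × 3/16 = 68.8125
  green round: 367 × 3/16 = 68.8125
  green wrinkled: 367 × 1/16 = 22.9375
χ² = Σ (O − E)² / E
  yellow round: (230 − 206.4375)² / 206.4375 = 2.6894
  yellow wrinkled: (78 − 68.8125)² / 68.8125 = 1.2267
  green round: (40 − 68.8125)² / 68.8125 = 12.0641
  green wrinkled: (19 − 22.9375)² / 22.9375 = 0.6759
χ² = 2.6894 + 1.2267 + 12.0641 + 0.6759 = 16.6561 ≈ 16.656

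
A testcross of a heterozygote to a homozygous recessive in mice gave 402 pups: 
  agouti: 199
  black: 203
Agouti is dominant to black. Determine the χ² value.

0.040

A testcross of a heterozygote (Aa × aa) gives a 1:1 phenotypic ratio.
Expected counts for N = 402 under a 1:1 ratio (total parts = 2):
  agouti: 402 × 1/2 = 201
  black: 402 × 1/2 = 201
χ² = Σ (O − E)² / E
  agouti: (199 − 201)² / 201 = 0.0199
  black: (203 − 201)² / 201 = 0.0199
χ² = 0.0199 + 0.0199 = 0.0398 ≈ 0.040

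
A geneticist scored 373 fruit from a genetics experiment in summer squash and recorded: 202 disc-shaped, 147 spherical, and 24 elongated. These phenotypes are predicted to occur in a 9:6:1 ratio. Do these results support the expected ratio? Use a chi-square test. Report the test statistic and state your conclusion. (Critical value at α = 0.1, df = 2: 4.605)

0.674; consistent

Expected counts for N = 373 under a 9:6:1 ratio (total parts = 16):
  disc-shaped: 373 × 9/16 = 209.8125
  spherical: 373 × 6/16 = 139.875
  elongated: 373 × 1/16 = 23.3125
χ² = Σ (O − E)² / E
  disc-shaped: (202 − 209.8125)² / 209.8125 = 0.2909
  spherical: (147 − 139.875)² / 139.875 = 0.3629
  elongated: (24 − 23.3125)² / 23.3125 = 0.0203
χ² = 0.2909 + 0.3629 + 0.0203 = 0.6741 ≈ 0.674
Degrees of freedom = 3 − 1 = 2; critical value at α = 0.1 is 4.605.
Since 0.674 < 4.605, we fail to reject the null hypothesis — the data are consistent with the 9:6:1 ratio.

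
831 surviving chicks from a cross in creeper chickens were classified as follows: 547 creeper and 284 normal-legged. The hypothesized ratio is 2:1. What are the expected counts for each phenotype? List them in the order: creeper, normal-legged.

Expected counts for N = 831 under a 2:1 ratio (total parts = 3):
  creeper: 831 × 2/3 = 554
  normal-legged: 831 × 1/3 = 277

554, 277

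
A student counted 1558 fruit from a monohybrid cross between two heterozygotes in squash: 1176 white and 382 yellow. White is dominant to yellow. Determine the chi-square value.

0.193

For a monohybrid cross between heterozygotes with complete dominance, the expected phenotypic ratio is 3:1.
The 3:1 ratio has 4 parts, so with N = 1558 the expected counts are:
  white: 1558 × 3/4 = 1168.5
  yellow: 1558 × 1/4 = 389.5
χ² = Σ (O − E)² / E
  white: (1176 − 1168.5)² / 1168.5 = 0.0481
  yellow: (382 − 389.5)² / 389.5 = 0.1444
χ² = 0.0481 + 0.1444 = 0.1925 ≈ 0.193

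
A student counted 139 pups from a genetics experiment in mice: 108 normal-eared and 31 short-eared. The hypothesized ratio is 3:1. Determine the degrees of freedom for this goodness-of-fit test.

A goodness-of-fit test with 2 phenotype classes has df = 2 − 1 = 1.

1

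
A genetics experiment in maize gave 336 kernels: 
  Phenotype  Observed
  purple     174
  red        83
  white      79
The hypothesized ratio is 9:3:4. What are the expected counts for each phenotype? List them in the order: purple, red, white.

189, 63, 84

Expected counts for N = 336 under a 9:3:4 ratio (total parts = 16):
  purple: 336 × 9/16 = 189
  red: 336 × 3/16 = 63
  white: 336 × 4/16 = 84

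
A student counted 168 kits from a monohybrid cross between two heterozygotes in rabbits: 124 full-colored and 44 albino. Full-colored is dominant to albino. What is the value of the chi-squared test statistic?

0.127

For a monohybrid cross between heterozygotes with complete dominance, the expected phenotypic ratio is 3:1.
Under the 3:1 hypothesis (Σ ratio = 4, N = 168):
  full-colored: 168 × 3/4 = 126
  albino: 168 × 1/4 = 42
χ² = Σ (O − E)² / E
  full-colored: (124 − 126)² / 126 = 0.0317
  albino: (44 − 42)² / 42 = 0.0952
χ² = 0.0317 + 0.0952 = 0.1269 ≈ 0.127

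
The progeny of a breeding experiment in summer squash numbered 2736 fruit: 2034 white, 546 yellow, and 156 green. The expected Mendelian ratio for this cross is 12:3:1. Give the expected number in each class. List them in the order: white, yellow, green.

2052, 513, 171

Total ratio parts = 16. Expected numbers out of 2736:
  white: 2736 × 12/16 = 2052
  yellow: 2736 × 3/16 = 513
  green: 2736 × 1/16 = 171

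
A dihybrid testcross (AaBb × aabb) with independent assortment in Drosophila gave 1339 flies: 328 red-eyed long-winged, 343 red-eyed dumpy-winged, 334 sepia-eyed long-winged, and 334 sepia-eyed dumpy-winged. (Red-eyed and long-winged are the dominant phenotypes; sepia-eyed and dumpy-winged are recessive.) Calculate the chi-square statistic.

A dihybrid testcross with independent assortment gives a 1:1:1:1 ratio.
Total ratio parts = 4. Expected numbers out of 1339:
  red-eyed long-winged: 1339 × 1/4 = 334.75
  red-eyed dumpy-winged: 1339 × 1/4 = 334.75
  sepia-eyed long-winged: 1339 × 1/4 = 334.75
  sepia-eyed dumpy-winged: 1339 × 1/4 = 334.75
χ² = Σ (O − E)² / E
  red-eyed long-winged: (328 − 334.75)² / 334.75 = 0.1361
  red-eyed dumpy-winged: (343 − 334.75)² / 334.75 = 0.2033
  sepia-eyed long-winged: (334 − 334.75)² / 334.75 = 0.0017
  sepia-eyed dumpy-winged: (334 − 334.75)² / 334.75 = 0.0017
χ² = 0.1361 + 0.2033 + 0.0017 + 0.0017 = 0.3428 ≈ 0.343

0.343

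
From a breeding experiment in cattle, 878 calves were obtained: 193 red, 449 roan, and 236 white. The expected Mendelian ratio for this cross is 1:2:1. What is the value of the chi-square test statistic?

4.667

Expected counts for N = 878 under a 1:2:1 ratio (total parts = 4):
  red: 878 × 1/4 = 219.5
  roan: 878 × 2/4 = 439
  white: 878 × 1/4 = 219.5
χ² = Σ (O − E)² / E
  red: (193 − 219.5)² / 219.5 = 3.1993
  roan: (449 − 439)² / 439 = 0.2278
  white: (236 − 219.5)² / 219.5 = 1.2403
χ² = 3.1993 + 0.2278 + 1.2403 = 4.6674 ≈ 4.667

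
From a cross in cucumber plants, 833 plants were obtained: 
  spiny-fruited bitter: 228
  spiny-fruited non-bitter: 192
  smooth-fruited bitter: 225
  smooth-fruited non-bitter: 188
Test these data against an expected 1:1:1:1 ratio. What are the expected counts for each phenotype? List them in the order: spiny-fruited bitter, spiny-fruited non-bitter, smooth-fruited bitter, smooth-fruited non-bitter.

Under the 1:1:1:1 hypothesis (Σ ratio = 4, N = 833):
  spiny-fruited bitter: 833 × 1/4 = 208.25
  spiny-fruited non-bitter: 833 × 1/4 = 208.25
  smooth-fruited bitter: 833 × 1/4 = 208.25
  smooth-fruited non-bitter: 833 × 1/4 = 208.25

208.25, 208.25, 208.25, 208.25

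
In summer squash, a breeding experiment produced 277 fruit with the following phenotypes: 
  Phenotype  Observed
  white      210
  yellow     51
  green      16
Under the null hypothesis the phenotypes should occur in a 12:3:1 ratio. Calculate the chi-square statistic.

Expected counts for N = 277 under a 12:3:1 ratio (total parts = 16):
  white: 277 × 12/16 = 207.75
  yellow: 277 × 3/16 = 51.9375
  green: 277 × 1/16 = 17.3125
χ² = Σ (O − E)² / E
  white: (210 − 207.75)² / 207.75 = 0.0244
  yellow: (51 − 51.9375)² / 51.9375 = 0.0169
  green: (16 − 17.3125)² / 17.3125 = 0.0995
χ² = 0.0244 + 0.0169 + 0.0995 = 0.1408 ≈ 0.141

0.141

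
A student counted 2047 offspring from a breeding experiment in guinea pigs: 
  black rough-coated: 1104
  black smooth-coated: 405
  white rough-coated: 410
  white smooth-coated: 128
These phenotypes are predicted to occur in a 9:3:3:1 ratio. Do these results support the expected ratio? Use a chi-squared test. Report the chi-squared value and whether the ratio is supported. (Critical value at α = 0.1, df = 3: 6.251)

4.911; consistent

Total ratio parts = 16. Expected numbers out of 2047:
  black rough-coated: 2047 × 9/16 = 1151.4375
  black smooth-coated: 2047 × 3/16 = 383.8125
  white rough-coated: 2047 × 3/16 = 383.8125
  white smooth-coated: 2047 × 1/16 = 127.9375
χ² = Σ (O − E)² / E
  black rough-coated: (1104 − 1151.4375)² / 1151.4375 = 1.9544
  black smooth-coated: (405 − 383.8125)² / 383.8125 = 1.1696
  white rough-coated: (410 − 383.8125)² / 383.8125 = 1.7868
  white smooth-coated: (128 − 127.9375)² / 127.9375 = 0.0000
χ² = 1.9544 + 1.1696 + 1.7868 + 0.0000 = 4.9108 ≈ 4.911
Degrees of freedom = 4 − 1 = 3; critical value at α = 0.1 is 6.251.
Since 4.911 < 6.251, we fail to reject the null hypothesis — the data are consistent with the 9:3:3:1 ratio.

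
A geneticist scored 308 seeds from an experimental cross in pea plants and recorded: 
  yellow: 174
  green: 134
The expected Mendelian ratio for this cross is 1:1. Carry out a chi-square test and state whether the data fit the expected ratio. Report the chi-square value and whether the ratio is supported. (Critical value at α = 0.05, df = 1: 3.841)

5.195; not consistent

Under the 1:1 hypothesis (Σ ratio = 2, N = 308):
  yellow: 308 × 1/2 = 154
  green: 308 × 1/2 = 154
χ² = Σ (O − E)² / E
  yellow: (174 − 154)² / 154 = 2.5974
  green: (134 − 154)² / 154 = 2.5974
χ² = 2.5974 + 2.5974 = 5.1948 ≈ 5.195
Degrees of freedom = 2 − 1 = 1; critical value at α = 0.05 is 3.841.
Since 5.195 > 3.841, we reject the null hypothesis — the data do not fit the 1:1 ratio.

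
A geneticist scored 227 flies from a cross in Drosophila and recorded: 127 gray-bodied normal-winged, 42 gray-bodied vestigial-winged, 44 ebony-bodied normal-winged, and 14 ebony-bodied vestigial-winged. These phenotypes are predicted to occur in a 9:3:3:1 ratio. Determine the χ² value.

0.062

Under the 9:3:3:1 hypothesis (Σ ratio = 16, N = 227):
  gray-bodied normal-winged: 227 × 9/16 = 127.6875
  gray-bodied vestigial-winged: 227 × 3/16 = 42.5625
  ebony-bodied normal-winged: 227 × 3/16 = 42.5625
  ebony-bodied vestigial-winged: 227 × 1/16 = 14.1875
χ² = Σ (O − E)² / E
  gray-bodied normal-winged: (127 − 127.6875)² / 127.6875 = 0.0037
  gray-bodied vestigial-winged: (42 − 42.5625)² / 42.5625 = 0.0074
  ebony-bodied normal-winged: (44 − 42.5625)² / 42.5625 = 0.0485
  ebony-bodied vestigial-winged: (14 − 14.1875)² / 14.1875 = 0.0025
χ² = 0.0037 + 0.0074 + 0.0485 + 0.0025 = 0.0621 ≈ 0.062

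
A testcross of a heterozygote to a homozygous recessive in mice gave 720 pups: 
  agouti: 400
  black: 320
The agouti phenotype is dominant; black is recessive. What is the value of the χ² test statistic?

A testcross of a heterozygote (Aa × aa) gives a 1:1 phenotypic ratio.
Under the 1:1 hypothesis (Σ ratio = 2, N = 720):
  agouti: 720 × 1/2 = 360
  black: 720 × 1/2 = 360
χ² = Σ (O − E)² / E
  agouti: (400 − 360)² / 360 = 4.4444
  black: (320 − 360)² / 360 = 4.4444
χ² = 4.4444 + 4.4444 = 8.8888 ≈ 8.889

8.889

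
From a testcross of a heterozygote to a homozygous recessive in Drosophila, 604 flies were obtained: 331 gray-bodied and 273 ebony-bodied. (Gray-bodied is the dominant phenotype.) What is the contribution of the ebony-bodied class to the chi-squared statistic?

2.785

A testcross of a heterozygote (Aa × aa) gives a 1:1 phenotypic ratio.
Expected counts for N = 604 under a 1:1 ratio (total parts = 2):
  gray-bodied: 604 × 1/2 = 302
  ebony-bodied: 604 × 1/2 = 302
Contribution of ebony-bodied: (273 − 302)² / 302 = 2.7848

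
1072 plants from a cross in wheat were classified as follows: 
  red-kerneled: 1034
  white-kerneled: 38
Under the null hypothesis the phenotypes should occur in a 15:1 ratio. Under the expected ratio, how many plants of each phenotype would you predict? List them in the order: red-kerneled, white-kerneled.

1005, 67

Total ratio parts = 16. Expected numbers out of 1072:
  red-kerneled: 1072 × 15/16 = 1005
  white-kerneled: 1072 × 1/16 = 67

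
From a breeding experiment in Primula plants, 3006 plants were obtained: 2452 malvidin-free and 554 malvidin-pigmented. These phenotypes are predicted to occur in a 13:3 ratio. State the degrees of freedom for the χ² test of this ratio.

A goodness-of-fit test with 2 phenotype classes has df = 2 − 1 = 1.

1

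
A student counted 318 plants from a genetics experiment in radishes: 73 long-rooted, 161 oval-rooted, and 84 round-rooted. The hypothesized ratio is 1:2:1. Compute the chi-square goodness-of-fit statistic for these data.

Total ratio parts = 4. Expected numbers out of 318:
  long-rooted: 318 × 1/4 = 79.5
  oval-rooted: 318 × 2/4 = 159
  round-rooted: 318 × 1/4 = 79.5
χ² = Σ (O − E)² / E
  long-rooted: (73 − 79.5)² / 79.5 = 0.5314
  oval-rooted: (161 − 159)² / 159 = 0.0252
  round-rooted: (84 − 79.5)² / 79.5 = 0.2547
χ² = 0.5314 + 0.0252 + 0.2547 = 0.8113 ≈ 0.811

0.811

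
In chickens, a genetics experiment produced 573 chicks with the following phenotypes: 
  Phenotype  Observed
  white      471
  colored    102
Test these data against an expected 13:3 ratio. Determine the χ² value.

0.339

Under the 13:3 hypothesis (Σ ratio = 16, N = 573):
  white: 573 × 13/16 = 465.5625
  colored: 573 × 3/16 = 107.4375
χ² = Σ (O − E)² / E
  white: (471 − 465.5625)² / 465.5625 = 0.0635
  colored: (102 − 107.4375)² / 107.4375 = 0.2752
χ² = 0.0635 + 0.2752 = 0.3387 ≈ 0.339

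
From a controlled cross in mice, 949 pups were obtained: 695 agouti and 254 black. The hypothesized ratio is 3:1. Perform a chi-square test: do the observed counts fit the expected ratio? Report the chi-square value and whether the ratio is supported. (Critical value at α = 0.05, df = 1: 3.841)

Total ratio parts = 4. Expected numbers out of 949:
  agouti: 949 × 3/4 = 711.75
  black: 949 × 1/4 = 237.25
χ² = Σ (O − E)² / E
  agouti: (695 − 711.75)² / 711.75 = 0.3942
  black: (254 − 237.25)² / 237.25 = 1.1826
χ² = 0.3942 + 1.1826 = 1.5768 ≈ 1.577
Degrees of freedom = 2 − 1 = 1; critical value at α = 0.05 is 3.841.
Since 1.577 < 3.841, we fail to reject the null hypothesis — the data are consistent with the 3:1 ratio.

1.577; consistent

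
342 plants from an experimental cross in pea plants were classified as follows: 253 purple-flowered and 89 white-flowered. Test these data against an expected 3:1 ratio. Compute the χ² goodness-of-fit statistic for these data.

0.191

The 3:1 ratio has 4 parts, so with N = 342 the expected counts are:
  purple-flowered: 342 × 3/4 = 256.5
  white-flowered: 342 × 1/4 = 85.5
χ² = Σ (O − E)² / E
  purple-flowered: (253 − 256.5)² / 256.5 = 0.0478
  white-flowered: (89 − 85.5)² / 85.5 = 0.1433
χ² = 0.0478 + 0.1433 = 0.1911 ≈ 0.191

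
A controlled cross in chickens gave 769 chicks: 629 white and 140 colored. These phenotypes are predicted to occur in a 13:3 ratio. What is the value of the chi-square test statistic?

Total ratio parts = 16. Expected numbers out of 769:
  white: 769 × 13/16 = 624.8125
  colored: 769 × 3/16 = 144.1875
χ² = Σ (O − E)² / E
  white: (629 − 624.8125)² / 624.8125 = 0.0281
  colored: (140 − 144.1875)² / 144.1875 = 0.1216
χ² = 0.0281 + 0.1216 = 0.1497 ≈ 0.150

0.150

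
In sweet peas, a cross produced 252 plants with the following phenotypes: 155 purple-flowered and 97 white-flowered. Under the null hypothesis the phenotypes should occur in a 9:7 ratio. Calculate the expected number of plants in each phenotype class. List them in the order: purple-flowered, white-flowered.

141.75, 110.25

Expected counts for N = 252 under a 9:7 ratio (total parts = 16):
  purple-flowered: 252 × 9/16 = 141.75
  white-flowered: 252 × 7/16 = 110.25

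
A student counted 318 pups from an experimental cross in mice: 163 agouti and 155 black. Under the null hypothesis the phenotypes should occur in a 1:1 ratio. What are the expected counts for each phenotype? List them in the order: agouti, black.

159, 159

The 1:1 ratio has 2 parts, so with N = 318 the expected counts are:
  agouti: 318 × 1/2 = 159
  black: 318 × 1/2 = 159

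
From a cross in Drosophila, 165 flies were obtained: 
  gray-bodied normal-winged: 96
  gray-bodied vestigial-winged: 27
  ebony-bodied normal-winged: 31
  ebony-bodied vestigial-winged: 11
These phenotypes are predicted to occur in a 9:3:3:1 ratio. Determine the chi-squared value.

The 9:3:3:1 ratio has 16 parts, so with N = 165 the expected counts are:
  gray-bodied normal-winged: 165 × 9/16 = 92.8125
  gray-bodied vestigial-winged: 165 × 3/16 = 30.9375
  ebony-bodied normal-winged: 165 × 3/16 = 30.9375
  ebony-bodied vestigial-winged: 165 × 1/16 = 10.3125
χ² = Σ (O − E)² / E
  gray-bodied normal-winged: (96 − 92.8125)² / 92.8125 = 0.1095
  gray-bodied vestigial-winged: (27 − 30.9375)² / 30.9375 = 0.5011
  ebony-bodied normal-winged: (31 − 30.9375)² / 30.9375 = 0.0001
  ebony-bodied vestigial-winged: (11 − 10.3125)² / 10.3125 = 0.0458
χ² = 0.1095 + 0.5011 + 0.0001 + 0.0458 = 0.6565 ≈ 0.657

0.657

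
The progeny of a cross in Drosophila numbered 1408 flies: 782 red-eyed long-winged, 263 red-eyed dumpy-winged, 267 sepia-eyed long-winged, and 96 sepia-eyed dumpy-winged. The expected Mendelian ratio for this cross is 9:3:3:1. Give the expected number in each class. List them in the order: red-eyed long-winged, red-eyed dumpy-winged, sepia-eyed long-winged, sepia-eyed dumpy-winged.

792, 264, 264, 88

The 9:3:3:1 ratio has 16 parts, so with N = 1408 the expected counts are:
  red-eyed long-winged: 1408 × 9/16 = 792
  red-eyed dumpy-winged: 1408 × 3/16 = 264
  sepia-eyed long-winged: 1408 × 3/16 = 264
  sepia-eyed dumpy-winged: 1408 × 1/16 = 88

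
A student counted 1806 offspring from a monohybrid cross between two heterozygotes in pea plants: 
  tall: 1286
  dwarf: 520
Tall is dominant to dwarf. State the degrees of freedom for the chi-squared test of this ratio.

1

For a monohybrid cross between heterozygotes with complete dominance, the expected phenotypic ratio is 3:1.
A goodness-of-fit test with 2 phenotype classes has df = 2 − 1 = 1.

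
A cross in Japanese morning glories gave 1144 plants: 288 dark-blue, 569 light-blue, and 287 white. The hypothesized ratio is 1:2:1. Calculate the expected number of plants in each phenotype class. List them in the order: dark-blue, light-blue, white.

Under the 1:2:1 hypothesis (Σ ratio = 4, N = 1144):
  dark-blue: 1144 × 1/4 = 286
  light-blue: 1144 × 2/4 = 572
  white: 1144 × 1/4 = 286

286, 572, 286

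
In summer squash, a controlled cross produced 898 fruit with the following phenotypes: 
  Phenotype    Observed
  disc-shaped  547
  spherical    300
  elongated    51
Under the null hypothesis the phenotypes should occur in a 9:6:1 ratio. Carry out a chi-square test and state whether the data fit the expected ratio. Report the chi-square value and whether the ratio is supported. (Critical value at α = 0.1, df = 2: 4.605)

The 9:6:1 ratio has 16 parts, so with N = 898 the expected counts are:
  disc-shaped: 898 × 9/16 = 505.125
  spherical: 898 × 6/16 = 336.75
  elongated: 898 × 1/16 = 56.125
χ² = Σ (O − E)² / E
  disc-shaped: (547 − 505.125)² / 505.125 = 3.4714
  spherical: (300 − 336.75)² / 336.75 = 4.0106
  elongated: (51 − 56.125)² / 56.125 = 0.4680
χ² = 3.4714 + 4.0106 + 0.4680 = 7.950
Degrees of freedom = 3 − 1 = 2; critical value at α = 0.1 is 4.605.
Since 7.950 > 4.605, we reject the null hypothesis — the data do not fit the 9:6:1 ratio.

7.950; not consistent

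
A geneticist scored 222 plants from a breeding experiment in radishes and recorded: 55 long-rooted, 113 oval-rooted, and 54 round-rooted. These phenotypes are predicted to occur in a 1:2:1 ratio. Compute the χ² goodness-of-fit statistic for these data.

0.081

Total ratio parts = 4. Expected numbers out of 222:
  long-rooted: 222 × 1/4 = 55.5
  oval-rooted: 222 × 2/4 = 111
  round-rooted: 222 × 1/4 = 55.5
χ² = Σ (O − E)² / E
  long-rooted: (55 − 55.5)² / 55.5 = 0.0045
  oval-rooted: (113 − 111)² / 111 = 0.0360
  round-rooted: (54 − 55.5)² / 55.5 = 0.0405
χ² = 0.0045 + 0.0360 + 0.0405 = 0.081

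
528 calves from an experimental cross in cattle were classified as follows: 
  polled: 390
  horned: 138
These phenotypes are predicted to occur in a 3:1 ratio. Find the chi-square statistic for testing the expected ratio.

0.364

Total ratio parts = 4. Expected numbers out of 528:
  polled: 528 × 3/4 = 396
  horned: 528 × 1/4 = 132
χ² = Σ (O − E)² / E
  polled: (390 − 396)² / 396 = 0.0909
  horned: (138 − 132)² / 132 = 0.2727
χ² = 0.0909 + 0.2727 = 0.3636 ≈ 0.364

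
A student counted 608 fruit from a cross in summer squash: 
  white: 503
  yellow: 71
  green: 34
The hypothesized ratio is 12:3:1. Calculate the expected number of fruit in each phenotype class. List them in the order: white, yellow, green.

Under the 12:3:1 hypothesis (Σ ratio = 16, N = 608):
  white: 608 × 12/16 = 456
  yellow: 608 × 3/16 = 114
  green: 608 × 1/16 = 38

456, 114, 38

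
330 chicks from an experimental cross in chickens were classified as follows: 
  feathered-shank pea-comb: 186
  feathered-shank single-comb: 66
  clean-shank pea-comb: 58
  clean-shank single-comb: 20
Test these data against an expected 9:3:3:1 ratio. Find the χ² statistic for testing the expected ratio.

Under the 9:3:3:1 hypothesis (Σ ratio = 16, N = 330):
  feathered-shank pea-comb: 330 × 9/16 = 185.625
  feathered-shank single-comb: 330 × 3/16 = 61.875
  clean-shank pea-comb: 330 × 3/16 = 61.875
  clean-shank single-comb: 330 × 1/16 = 20.625
χ² = Σ (O − E)² / E
  feathered-shank pea-comb: (186 − 185.625)² / 185.625 = 0.0008
  feathered-shank single-comb: (66 − 61.875)² / 61.875 = 0.2750
  clean-shank pea-comb: (58 − 61.875)² / 61.875 = 0.2427
  clean-shank single-comb: (20 − 20.625)² / 20.625 = 0.0189
χ² = 0.0008 + 0.2750 + 0.2427 + 0.0189 = 0.5374 ≈ 0.537

0.537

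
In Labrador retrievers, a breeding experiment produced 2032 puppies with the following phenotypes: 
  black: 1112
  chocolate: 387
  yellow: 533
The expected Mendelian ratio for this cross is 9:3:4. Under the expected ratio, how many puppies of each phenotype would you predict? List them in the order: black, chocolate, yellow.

1143, 381, 508

Under the 9:3:4 hypothesis (Σ ratio = 16, N = 2032):
  black: 2032 × 9/16 = 1143
  chocolate: 2032 × 3/16 = 381
  yellow: 2032 × 4/16 = 508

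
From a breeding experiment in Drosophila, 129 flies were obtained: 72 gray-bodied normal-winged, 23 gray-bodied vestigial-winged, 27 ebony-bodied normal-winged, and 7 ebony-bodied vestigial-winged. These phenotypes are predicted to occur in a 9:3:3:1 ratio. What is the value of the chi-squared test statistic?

0.530

Under the 9:3:3:1 hypothesis (Σ ratio = 16, N = 129):
  gray-bodied normal-winged: 129 × 9/16 = 72.5625
  gray-bodied vestigial-winged: 129 × 3/16 = 24.1875
  ebony-bodied normal-winged: 129 × 3/16 = 24.1875
  ebony-bodied vestigial-winged: 129 × 1/16 = 8.0625
χ² = Σ (O − E)² / E
  gray-bodied normal-winged: (72 − 72.5625)² / 72.5625 = 0.0044
  gray-bodied vestigial-winged: (23 − 24.1875)² / 24.1875 = 0.0583
  ebony-bodied normal-winged: (27 − 24.1875)² / 24.1875 = 0.3270
  ebony-bodied vestigial-winged: (7 − 8.0625)² / 8.0625 = 0.1400
χ² = 0.0044 + 0.0583 + 0.3270 + 0.1400 = 0.5297 ≈ 0.530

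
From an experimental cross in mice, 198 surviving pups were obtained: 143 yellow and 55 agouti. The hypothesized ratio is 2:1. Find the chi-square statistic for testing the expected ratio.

2.750

The 2:1 ratio has 3 parts, so with N = 198 the expected counts are:
  yellow: 198 × 2/3 = 132
  agouti: 198 × 1/3 = 66
χ² = Σ (O − E)² / E
  yellow: (143 − 132)² / 132 = 0.9167
  agouti: (55 − 66)² / 66 = 1.8333
χ² = 0.9167 + 1.8333 = 2.750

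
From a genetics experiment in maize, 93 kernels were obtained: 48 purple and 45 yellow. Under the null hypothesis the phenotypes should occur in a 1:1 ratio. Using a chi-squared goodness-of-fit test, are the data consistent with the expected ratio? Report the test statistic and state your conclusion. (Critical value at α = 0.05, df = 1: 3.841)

0.097; consistent

Expected counts for N = 93 under a 1:1 ratio (total parts = 2):
  purple: 93 × 1/2 = 46.5
  yellow: 93 × 1/2 = 46.5
χ² = Σ (O − E)² / E
  purple: (48 − 46.5)² / 46.5 = 0.0484
  yellow: (45 − 46.5)² / 46.5 = 0.0484
χ² = 0.0484 + 0.0484 = 0.0968 ≈ 0.097
Degrees of freedom = 2 − 1 = 1; critical value at α = 0.05 is 3.841.
Since 0.097 < 3.841, we fail to reject the null hypothesis — the data are consistent with the 1:1 ratio.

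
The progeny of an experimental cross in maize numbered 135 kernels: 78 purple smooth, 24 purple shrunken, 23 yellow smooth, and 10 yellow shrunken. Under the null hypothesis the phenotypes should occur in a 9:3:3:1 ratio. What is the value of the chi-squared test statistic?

Under the 9:3:3:1 hypothesis (Σ ratio = 16, N = 135):
  purple smooth: 135 × 9/16 = 75.9375
  purple shrunken: 135 × 3/16 = 25.3125
  yellow smooth: 135 × 3/16 = 25.3125
  yellow shrunken: 135 × 1/16 = 8.4375
χ² = Σ (O − E)² / E
  purple smooth: (78 − 75.9375)² / 75.9375 = 0.0560
  purple shrunken: (24 − 25.3125)² / 25.3125 = 0.0681
  yellow smooth: (23 − 25.3125)² / 25.3125 = 0.2113
  yellow shrunken: (10 − 8.4375)² / 8.4375 = 0.2894
χ² = 0.0560 + 0.0681 + 0.2113 + 0.2894 = 0.6248 ≈ 0.625

0.625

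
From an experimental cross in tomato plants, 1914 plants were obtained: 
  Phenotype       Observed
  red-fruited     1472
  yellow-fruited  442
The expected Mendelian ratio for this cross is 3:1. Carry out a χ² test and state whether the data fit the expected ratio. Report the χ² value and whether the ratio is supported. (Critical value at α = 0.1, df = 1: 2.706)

3.712; not consistent

Under the 3:1 hypothesis (Σ ratio = 4, N = 1914):
  red-fruited: 1914 × 3/4 = 1435.5
  yellow-fruited: 1914 × 1/4 = 478.5
χ² = Σ (O − E)² / E
  red-fruited: (1472 − 1435.5)² / 1435.5 = 0.9281
  yellow-fruited: (442 − 478.5)² / 478.5 = 2.7842
χ² = 0.9281 + 2.7842 = 3.7123 ≈ 3.712
Degrees of freedom = 2 − 1 = 1; critical value at α = 0.1 is 2.706.
Since 3.712 > 2.706, we reject the null hypothesis — the data do not fit the 3:1 ratio.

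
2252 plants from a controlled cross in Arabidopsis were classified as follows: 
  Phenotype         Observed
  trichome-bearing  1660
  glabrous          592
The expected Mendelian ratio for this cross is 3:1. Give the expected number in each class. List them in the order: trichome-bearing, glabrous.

1689, 563

Total ratio parts = 4. Expected numbers out of 2252:
  trichome-bearing: 2252 × 3/4 = 1689
  glabrous: 2252 × 1/4 = 563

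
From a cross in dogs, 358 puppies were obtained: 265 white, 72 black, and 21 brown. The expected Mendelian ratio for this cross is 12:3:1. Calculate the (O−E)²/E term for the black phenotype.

0.354

Under the 12:3:1 hypothesis (Σ ratio = 16, N = 358):
  white: 358 × 12/16 = 268.5
  black: 358 × 3/16 = 67.125
  brown: 358 × 1/16 = 22.375
Contribution of black: (72 − 67.125)² / 67.125 = 0.3541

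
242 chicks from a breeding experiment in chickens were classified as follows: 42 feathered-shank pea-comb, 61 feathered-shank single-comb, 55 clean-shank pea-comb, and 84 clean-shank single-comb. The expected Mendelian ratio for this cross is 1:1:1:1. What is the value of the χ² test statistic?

15.289

Expected counts for N = 242 under a 1:1:1:1 ratio (total parts = 4):
  feathered-shank pea-comb: 242 × 1/4 = 60.5
  feathered-shank single-comb: 242 × 1/4 = 60.5
  clean-shank pea-comb: 242 × 1/4 = 60.5
  clean-shank single-comb: 242 × 1/4 = 60.5
χ² = Σ (O − E)² / E
  feathered-shank pea-comb: (42 − 60.5)² / 60.5 = 5.6570
  feathered-shank single-comb: (61 − 60.5)² / 60.5 = 0.0041
  clean-shank pea-comb: (55 − 60.5)² / 60.5 = 0.5000
  clean-shank single-comb: (84 − 60.5)² / 60.5 = 9.1281
χ² = 5.6570 + 0.0041 + 0.5000 + 9.1281 = 15.2892 ≈ 15.289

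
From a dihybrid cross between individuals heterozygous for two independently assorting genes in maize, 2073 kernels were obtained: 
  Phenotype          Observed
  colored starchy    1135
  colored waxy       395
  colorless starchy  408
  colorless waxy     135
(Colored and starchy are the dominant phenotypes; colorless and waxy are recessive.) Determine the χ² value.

2.118

A dihybrid F₂ with independent assortment and complete dominance at both loci gives a 9:3:3:1 phenotypic ratio.
Under the 9:3:3:1 hypothesis (Σ ratio = 16, N = 2073):
  colored starchy: 2073 × 9/16 = 1166.0625
  colored waxy: 2073 × 3/16 = 388.6875
  colorless starchy: 2073 × 3/16 = 388.6875
  colorless waxy: 2073 × 1/16 = 129.5625
χ² = Σ (O − E)² / E
  colored starchy: (1135 − 1166.0625)² / 1166.0625 = 0.8275
  colored waxy: (395 − 388.6875)² / 388.6875 = 0.1025
  colorless starchy: (408 − 388.6875)² / 388.6875 = 0.9596
  colorless waxy: (135 − 129.5625)² / 129.5625 = 0.2282
χ² = 0.8275 + 0.1025 + 0.9596 + 0.2282 = 2.1178 ≈ 2.118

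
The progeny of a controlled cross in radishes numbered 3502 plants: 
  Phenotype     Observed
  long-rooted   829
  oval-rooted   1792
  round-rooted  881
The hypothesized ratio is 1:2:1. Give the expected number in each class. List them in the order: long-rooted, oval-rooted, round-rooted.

875.5, 1751, 875.5

Total ratio parts = 4. Expected numbers out of 3502:
  long-rooted: 3502 × 1/4 = 875.5
  oval-rooted: 3502 × 2/4 = 1751
  round-rooted: 3502 × 1/4 = 875.5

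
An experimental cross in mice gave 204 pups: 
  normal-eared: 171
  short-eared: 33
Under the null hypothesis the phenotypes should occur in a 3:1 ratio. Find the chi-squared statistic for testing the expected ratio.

Total ratio parts = 4. Expected numbers out of 204:
  normal-eared: 204 × 3/4 = 153
  short-eared: 204 × 1/4 = 51
χ² = Σ (O − E)² / E
  normal-eared: (171 − 153)² / 153 = 2.1176
  short-eared: (33 − 51)² / 51 = 6.3529
χ² = 2.1176 + 6.3529 = 8.4705 ≈ 8.471

8.471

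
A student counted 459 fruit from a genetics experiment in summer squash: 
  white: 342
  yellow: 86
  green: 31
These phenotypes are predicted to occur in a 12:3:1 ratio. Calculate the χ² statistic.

0.201

Under the 12:3:1 hypothesis (Σ ratio = 16, N = 459):
  white: 459 × 12/16 = 344.25
  yellow: 459 × 3/16 = 86.0625
  green: 459 × 1/16 = 28.6875
χ² = Σ (O − E)² / E
  white: (342 − 344.25)² / 344.25 = 0.0147
  yellow: (86 − 86.0625)² / 86.0625 = 0.0000
  green: (31 − 28.6875)² / 28.6875 = 0.1864
χ² = 0.0147 + 0.0000 + 0.1864 = 0.2011 ≈ 0.201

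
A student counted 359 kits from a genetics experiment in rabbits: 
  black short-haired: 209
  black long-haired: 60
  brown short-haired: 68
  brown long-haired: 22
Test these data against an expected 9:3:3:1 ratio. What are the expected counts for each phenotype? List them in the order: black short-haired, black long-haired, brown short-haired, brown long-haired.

201.9375, 67.3125, 67.3125, 22.4375

The 9:3:3:1 ratio has 16 parts, so with N = 359 the expected counts are:
  black short-haired: 359 × 9/16 = 201.9375
  black long-haired: 359 × 3/16 = 67.3125
  brown short-haired: 359 × 3/16 = 67.3125
  brown long-haired: 359 × 1/16 = 22.4375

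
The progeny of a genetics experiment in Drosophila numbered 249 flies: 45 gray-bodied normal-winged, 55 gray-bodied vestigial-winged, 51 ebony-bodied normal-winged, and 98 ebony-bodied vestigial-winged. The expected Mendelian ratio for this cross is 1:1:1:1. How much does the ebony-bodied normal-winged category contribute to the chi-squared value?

Expected counts for N = 249 under a 1:1:1:1 ratio (total parts = 4):
  gray-bodied normal-winged: 249 × 1/4 = 62.25
  gray-bodied vestigial-winged: 249 × 1/4 = 62.25
  ebony-bodied normal-winged: 249 × 1/4 = 62.25
  ebony-bodied vestigial-winged: 249 × 1/4 = 62.25
Contribution of ebony-bodied normal-winged: (51 − 62.25)² / 62.25 = 2.0331

2.033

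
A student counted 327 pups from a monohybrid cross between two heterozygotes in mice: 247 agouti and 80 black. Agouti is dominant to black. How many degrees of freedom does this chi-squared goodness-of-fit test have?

For a monohybrid cross between heterozygotes with complete dominance, the expected phenotypic ratio is 3:1.
A goodness-of-fit test with 2 phenotype classes has df = 2 − 1 = 1.

1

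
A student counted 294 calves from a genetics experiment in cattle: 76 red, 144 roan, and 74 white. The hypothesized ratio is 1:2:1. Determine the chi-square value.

0.150

The 1:2:1 ratio has 4 parts, so with N = 294 the expected counts are:
  red: 294 × 1/4 = 73.5
  roan: 294 × 2/4 = 147
  white: 294 × 1/4 = 73.5
χ² = Σ (O − E)² / E
  red: (76 − 73.5)² / 73.5 = 0.0850
  roan: (144 − 147)² / 147 = 0.0612
  white: (74 − 73.5)² / 73.5 = 0.0034
χ² = 0.0850 + 0.0612 + 0.0034 = 0.1496 ≈ 0.150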